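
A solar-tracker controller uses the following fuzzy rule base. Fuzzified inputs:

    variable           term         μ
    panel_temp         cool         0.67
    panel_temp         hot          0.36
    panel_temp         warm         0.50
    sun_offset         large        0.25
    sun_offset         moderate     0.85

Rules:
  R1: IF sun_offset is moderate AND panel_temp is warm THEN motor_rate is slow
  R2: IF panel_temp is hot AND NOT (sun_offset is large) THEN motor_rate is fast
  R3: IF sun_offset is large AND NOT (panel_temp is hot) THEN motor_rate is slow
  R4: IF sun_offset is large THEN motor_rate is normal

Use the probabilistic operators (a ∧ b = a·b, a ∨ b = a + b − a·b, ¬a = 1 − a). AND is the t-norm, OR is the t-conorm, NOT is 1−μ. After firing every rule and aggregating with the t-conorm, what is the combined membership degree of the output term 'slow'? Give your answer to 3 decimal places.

0.517

R1: moderate=0.85, warm=0.50; AND[a·b] → w = 0.4250
R2: hot=0.36, ¬large=1−0.25=0.75; AND[a·b] → w = 0.2700
R3: large=0.25, ¬hot=1−0.36=0.64; AND[a·b] → w = 0.1600
R4: large=0.25 → w = 0.2500
Rules with consequent 'slow': {R1, R3} → strengths 0.4250, 0.1600
Aggregate via t-conorm [a + b − a·b]: 0.5170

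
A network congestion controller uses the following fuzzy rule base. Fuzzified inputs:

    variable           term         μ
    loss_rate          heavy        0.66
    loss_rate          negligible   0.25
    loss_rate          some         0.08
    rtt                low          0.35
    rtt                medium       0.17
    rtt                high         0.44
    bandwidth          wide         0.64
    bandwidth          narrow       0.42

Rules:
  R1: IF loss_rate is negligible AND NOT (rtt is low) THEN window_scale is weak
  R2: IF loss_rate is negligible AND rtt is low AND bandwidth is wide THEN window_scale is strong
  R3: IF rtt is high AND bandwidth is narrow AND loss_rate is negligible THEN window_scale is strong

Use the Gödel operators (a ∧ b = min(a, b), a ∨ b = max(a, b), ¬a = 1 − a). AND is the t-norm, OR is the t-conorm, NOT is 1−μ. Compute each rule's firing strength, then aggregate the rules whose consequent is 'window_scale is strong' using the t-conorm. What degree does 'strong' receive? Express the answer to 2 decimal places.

R1: negligible=0.25, ¬low=1−0.35=0.65; AND[min(a, b)] → w = 0.25
R2: negligible=0.25, low=0.35, wide=0.64; AND[min(a, b)] → w = 0.25
R3: high=0.44, narrow=0.42, negligible=0.25; AND[min(a, b)] → w = 0.25
Rules with consequent 'strong': {R2, R3} → strengths 0.25, 0.25
Aggregate via t-conorm [max(a, b)]: 0.25

0.25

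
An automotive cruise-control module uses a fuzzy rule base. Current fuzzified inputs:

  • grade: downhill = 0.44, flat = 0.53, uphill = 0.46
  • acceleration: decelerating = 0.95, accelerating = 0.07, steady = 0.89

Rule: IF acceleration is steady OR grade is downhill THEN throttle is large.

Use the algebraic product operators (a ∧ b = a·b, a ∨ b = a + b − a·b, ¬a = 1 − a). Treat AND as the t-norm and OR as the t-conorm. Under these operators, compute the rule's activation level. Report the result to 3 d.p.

0.938

firing strength: steady=0.89, downhill=0.44; OR[a + b − a·b] → w = 0.9384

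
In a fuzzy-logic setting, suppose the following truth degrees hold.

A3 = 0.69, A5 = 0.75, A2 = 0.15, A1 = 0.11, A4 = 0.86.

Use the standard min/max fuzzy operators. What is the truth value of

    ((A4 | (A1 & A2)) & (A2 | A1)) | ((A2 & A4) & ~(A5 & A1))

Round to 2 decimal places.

A1 & A2 = min(a, b) on (0.11, 0.15) = 0.11
A4 | (A1 & A2) = max(a, b) on (0.86, 0.11) = 0.86
A2 | A1 = max(a, b) on (0.15, 0.11) = 0.15
(A4 | (A1 & A2)) & (A2 | A1) = min(a, b) on (0.86, 0.15) = 0.15
A2 & A4 = min(a, b) on (0.15, 0.86) = 0.15
A5 & A1 = min(a, b) on (0.75, 0.11) = 0.11
~(A5 & A1) = 1 − 0.11 = 0.89
(A2 & A4) & ~(A5 & A1) = min(a, b) on (0.15, 0.89) = 0.15
((A4 | (A1 & A2)) & (A2 | A1)) | ((A2 & A4) & ~(A5 & A1)) = max(a, b) on (0.15, 0.15) = 0.15

0.15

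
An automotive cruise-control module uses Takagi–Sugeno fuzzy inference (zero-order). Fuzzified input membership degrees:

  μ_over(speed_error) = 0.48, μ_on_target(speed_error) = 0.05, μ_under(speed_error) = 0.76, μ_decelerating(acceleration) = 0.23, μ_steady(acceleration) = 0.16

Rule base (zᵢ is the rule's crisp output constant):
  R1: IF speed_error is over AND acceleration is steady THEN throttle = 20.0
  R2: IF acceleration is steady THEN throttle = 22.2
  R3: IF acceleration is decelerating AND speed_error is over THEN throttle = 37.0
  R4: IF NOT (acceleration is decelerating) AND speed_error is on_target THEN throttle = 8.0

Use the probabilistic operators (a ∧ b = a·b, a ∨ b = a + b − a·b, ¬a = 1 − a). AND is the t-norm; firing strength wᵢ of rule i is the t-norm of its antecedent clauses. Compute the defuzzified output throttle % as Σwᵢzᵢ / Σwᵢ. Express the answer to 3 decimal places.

24.581

R1 (z=20.0): over=0.48, steady=0.16; AND[a·b] → w = 0.0768
R2 (z=22.2): steady=0.16 → w = 0.1600
R3 (z=37.0): decelerating=0.23, over=0.48; AND[a·b] → w = 0.1104
R4 (z=8.0): ¬decelerating=1−0.23=0.77, on_target=0.05; AND[a·b] → w = 0.0385
Weighted average = (0.0768·20.0 + 0.1600·22.2 + 0.1104·37.0 + 0.0385·8.0) / (0.0768 + 0.1600 + 0.1104 + 0.0385)
  = 9.4808 / 0.3857 = 24.581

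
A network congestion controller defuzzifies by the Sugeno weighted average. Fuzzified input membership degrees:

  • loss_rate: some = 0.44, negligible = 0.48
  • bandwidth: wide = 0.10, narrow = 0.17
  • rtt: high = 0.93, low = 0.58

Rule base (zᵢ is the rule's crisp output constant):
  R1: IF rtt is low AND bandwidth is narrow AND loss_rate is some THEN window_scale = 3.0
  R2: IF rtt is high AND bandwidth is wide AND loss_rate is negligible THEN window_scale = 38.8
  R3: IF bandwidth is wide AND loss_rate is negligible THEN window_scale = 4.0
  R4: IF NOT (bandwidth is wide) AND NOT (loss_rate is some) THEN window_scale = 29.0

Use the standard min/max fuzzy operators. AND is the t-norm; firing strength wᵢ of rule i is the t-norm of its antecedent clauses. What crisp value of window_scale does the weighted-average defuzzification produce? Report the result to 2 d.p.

R1 (z=3.0): low=0.58, narrow=0.17, some=0.44; AND[min(a, b)] → w = 0.17
R2 (z=38.8): high=0.93, wide=0.10, negligible=0.48; AND[min(a, b)] → w = 0.10
R3 (z=4.0): wide=0.10, negligible=0.48; AND[min(a, b)] → w = 0.10
R4 (z=29.0): ¬wide=1−0.10=0.90, ¬some=1−0.44=0.56; AND[min(a, b)] → w = 0.56
Weighted average = (0.17·3.0 + 0.10·38.8 + 0.10·4.0 + 0.56·29.0) / (0.17 + 0.10 + 0.10 + 0.56)
  = 21.0300 / 0.9300 = 22.61

22.61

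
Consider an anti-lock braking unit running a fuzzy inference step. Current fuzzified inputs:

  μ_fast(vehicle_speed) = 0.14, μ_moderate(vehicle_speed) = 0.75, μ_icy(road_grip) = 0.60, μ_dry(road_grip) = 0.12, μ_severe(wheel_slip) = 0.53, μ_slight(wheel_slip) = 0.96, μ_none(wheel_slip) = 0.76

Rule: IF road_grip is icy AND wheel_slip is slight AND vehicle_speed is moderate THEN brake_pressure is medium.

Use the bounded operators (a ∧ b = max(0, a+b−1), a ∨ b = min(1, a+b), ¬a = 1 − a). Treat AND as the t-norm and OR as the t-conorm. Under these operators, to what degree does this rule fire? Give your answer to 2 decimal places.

0.31

firing strength: icy=0.60, slight=0.96, moderate=0.75; AND[max(0, a+b−1)] → w = 0.31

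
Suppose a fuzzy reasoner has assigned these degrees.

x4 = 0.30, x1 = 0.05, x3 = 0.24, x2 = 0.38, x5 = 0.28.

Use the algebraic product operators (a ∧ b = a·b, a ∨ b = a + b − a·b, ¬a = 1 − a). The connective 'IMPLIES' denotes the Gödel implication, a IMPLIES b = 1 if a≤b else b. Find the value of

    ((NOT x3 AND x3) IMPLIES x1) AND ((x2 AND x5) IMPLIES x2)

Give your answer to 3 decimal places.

NOT x3 = 1 − 0.2400 = 0.7600
NOT x3 AND x3 = a·b on (0.7600, 0.2400) = 0.1824
(NOT x3 AND x3) IMPLIES x1  [Gödel: 1 if a≤b else b] with a=0.1824, b=0.0500 → 0.0500
x2 AND x5 = a·b on (0.3800, 0.2800) = 0.1064
(x2 AND x5) IMPLIES x2  [Gödel: 1 if a≤b else b] with a=0.1064, b=0.3800 → 1.0000
((NOT x3 AND x3) IMPLIES x1) AND ((x2 AND x5) IMPLIES x2) = a·b on (0.0500, 1.0000) = 0.0500

0.050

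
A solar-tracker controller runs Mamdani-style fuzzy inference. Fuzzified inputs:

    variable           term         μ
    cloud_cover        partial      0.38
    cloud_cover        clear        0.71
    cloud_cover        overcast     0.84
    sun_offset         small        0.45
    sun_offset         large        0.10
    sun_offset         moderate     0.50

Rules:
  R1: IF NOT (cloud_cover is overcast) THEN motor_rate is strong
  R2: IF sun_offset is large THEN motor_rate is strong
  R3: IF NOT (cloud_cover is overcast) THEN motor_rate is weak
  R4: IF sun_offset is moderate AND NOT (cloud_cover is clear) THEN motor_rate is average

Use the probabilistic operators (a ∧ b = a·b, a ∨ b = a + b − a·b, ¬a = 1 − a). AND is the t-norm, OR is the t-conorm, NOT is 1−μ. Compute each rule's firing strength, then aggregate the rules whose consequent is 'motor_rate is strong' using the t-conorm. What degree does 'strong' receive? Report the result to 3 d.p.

R1: ¬overcast=1−0.84=0.16 → w = 0.1600
R2: large=0.10 → w = 0.1000
R3: ¬overcast=1−0.84=0.16 → w = 0.1600
R4: moderate=0.50, ¬clear=1−0.71=0.29; AND[a·b] → w = 0.1450
Rules with consequent 'strong': {R1, R2} → strengths 0.1600, 0.1000
Aggregate via t-conorm [a + b − a·b]: 0.2440

0.244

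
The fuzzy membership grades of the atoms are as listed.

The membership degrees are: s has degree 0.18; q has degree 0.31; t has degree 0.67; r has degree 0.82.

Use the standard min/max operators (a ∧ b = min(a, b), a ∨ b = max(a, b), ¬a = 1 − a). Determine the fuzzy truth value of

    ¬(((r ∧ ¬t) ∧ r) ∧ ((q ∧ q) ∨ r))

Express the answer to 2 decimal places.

¬t = 1 − 0.67 = 0.33
r ∧ ¬t = min(a, b) on (0.82, 0.33) = 0.33
(r ∧ ¬t) ∧ r = min(a, b) on (0.33, 0.82) = 0.33
q ∧ q = min(a, b) on (0.31, 0.31) = 0.31
(q ∧ q) ∨ r = max(a, b) on (0.31, 0.82) = 0.82
((r ∧ ¬t) ∧ r) ∧ ((q ∧ q) ∨ r) = min(a, b) on (0.33, 0.82) = 0.33
¬(((r ∧ ¬t) ∧ r) ∧ ((q ∧ q) ∨ r)) = 1 − 0.33 = 0.67

0.67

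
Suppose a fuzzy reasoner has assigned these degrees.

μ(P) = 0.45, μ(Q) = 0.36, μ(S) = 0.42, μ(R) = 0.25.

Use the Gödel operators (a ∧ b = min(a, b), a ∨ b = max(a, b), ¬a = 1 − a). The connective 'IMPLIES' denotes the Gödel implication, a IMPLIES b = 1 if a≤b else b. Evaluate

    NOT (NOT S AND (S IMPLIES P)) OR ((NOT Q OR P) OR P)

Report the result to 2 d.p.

NOT S = 1 − 0.42 = 0.58
S IMPLIES P  [Gödel: 1 if a≤b else b] with a=0.42, b=0.45 → 1.00
NOT S AND (S IMPLIES P) = min(a, b) on (0.58, 1.00) = 0.58
NOT (NOT S AND (S IMPLIES P)) = 1 − 0.58 = 0.42
NOT Q = 1 − 0.36 = 0.64
NOT Q OR P = max(a, b) on (0.64, 0.45) = 0.64
(NOT Q OR P) OR P = max(a, b) on (0.64, 0.45) = 0.64
NOT (NOT S AND (S IMPLIES P)) OR ((NOT Q OR P) OR P) = max(a, b) on (0.42, 0.64) = 0.64

0.64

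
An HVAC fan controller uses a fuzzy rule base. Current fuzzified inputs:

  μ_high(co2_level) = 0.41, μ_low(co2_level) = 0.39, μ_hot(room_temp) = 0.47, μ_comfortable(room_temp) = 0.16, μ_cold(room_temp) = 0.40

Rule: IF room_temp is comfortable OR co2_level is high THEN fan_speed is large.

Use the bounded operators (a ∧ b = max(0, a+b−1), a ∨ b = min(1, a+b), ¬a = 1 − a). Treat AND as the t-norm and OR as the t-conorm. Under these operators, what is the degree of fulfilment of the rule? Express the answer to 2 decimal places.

0.57

firing strength: comfortable=0.16, high=0.41; OR[min(1, a+b)] → w = 0.57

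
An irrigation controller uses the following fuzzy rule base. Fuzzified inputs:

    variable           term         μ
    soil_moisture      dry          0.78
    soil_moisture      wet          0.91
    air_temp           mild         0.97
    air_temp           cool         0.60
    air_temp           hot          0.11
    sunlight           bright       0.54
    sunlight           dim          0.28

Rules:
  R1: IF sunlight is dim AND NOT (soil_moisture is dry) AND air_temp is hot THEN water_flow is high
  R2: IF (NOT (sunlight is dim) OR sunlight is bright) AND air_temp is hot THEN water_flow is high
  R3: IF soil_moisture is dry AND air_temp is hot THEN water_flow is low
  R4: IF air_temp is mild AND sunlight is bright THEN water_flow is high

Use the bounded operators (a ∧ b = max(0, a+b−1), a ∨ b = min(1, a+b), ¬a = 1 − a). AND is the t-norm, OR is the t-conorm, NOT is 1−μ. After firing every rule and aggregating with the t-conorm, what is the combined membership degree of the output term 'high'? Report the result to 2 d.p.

R1: dim=0.28, ¬dry=1−0.78=0.22, hot=0.11; AND[max(0, a+b−1)] → w = 0.00
R2: (¬dim=1−0.28=0.72 OR bright=0.54) = 1.00; AND[max(0, a+b−1)] with hot=0.11 → w = 0.11
R3: dry=0.78, hot=0.11; AND[max(0, a+b−1)] → w = 0.00
R4: mild=0.97, bright=0.54; AND[max(0, a+b−1)] → w = 0.51
Rules with consequent 'high': {R1, R2, R4} → strengths 0.00, 0.11, 0.51
Aggregate via t-conorm [min(1, a+b)]: 0.62

0.62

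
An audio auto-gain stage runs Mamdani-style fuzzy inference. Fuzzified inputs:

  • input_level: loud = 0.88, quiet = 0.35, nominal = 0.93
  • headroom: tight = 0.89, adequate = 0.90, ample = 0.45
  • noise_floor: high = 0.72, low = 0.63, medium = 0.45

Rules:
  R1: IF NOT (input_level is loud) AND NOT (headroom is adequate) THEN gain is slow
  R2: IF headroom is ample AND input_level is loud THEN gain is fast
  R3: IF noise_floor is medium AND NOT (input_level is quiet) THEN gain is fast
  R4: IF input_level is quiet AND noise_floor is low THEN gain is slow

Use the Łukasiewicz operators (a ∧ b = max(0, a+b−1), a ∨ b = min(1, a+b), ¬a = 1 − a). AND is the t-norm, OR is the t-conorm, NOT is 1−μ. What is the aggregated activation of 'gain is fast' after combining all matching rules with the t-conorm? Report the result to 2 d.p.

R1: ¬loud=1−0.88=0.12, ¬adequate=1−0.90=0.10; AND[max(0, a+b−1)] → w = 0.00
R2: ample=0.45, loud=0.88; AND[max(0, a+b−1)] → w = 0.33
R3: medium=0.45, ¬quiet=1−0.35=0.65; AND[max(0, a+b−1)] → w = 0.10
R4: quiet=0.35, low=0.63; AND[max(0, a+b−1)] → w = 0.00
Rules with consequent 'fast': {R2, R3} → strengths 0.33, 0.10
Aggregate via t-conorm [min(1, a+b)]: 0.43

0.43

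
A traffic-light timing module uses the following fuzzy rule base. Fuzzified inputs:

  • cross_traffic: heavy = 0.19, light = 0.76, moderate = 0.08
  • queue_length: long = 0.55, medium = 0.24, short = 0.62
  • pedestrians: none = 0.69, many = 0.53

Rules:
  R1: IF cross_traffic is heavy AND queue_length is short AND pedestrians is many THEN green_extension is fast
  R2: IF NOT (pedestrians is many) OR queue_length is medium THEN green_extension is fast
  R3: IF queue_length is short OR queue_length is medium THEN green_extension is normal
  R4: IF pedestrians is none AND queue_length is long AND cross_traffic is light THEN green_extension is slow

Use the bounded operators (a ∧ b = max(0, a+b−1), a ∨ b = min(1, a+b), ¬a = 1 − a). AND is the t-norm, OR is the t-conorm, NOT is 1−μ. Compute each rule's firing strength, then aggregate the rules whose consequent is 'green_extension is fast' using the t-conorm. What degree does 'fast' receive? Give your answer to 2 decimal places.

R1: heavy=0.19, short=0.62, many=0.53; AND[max(0, a+b−1)] → w = 0.00
R2: ¬many=1−0.53=0.47, medium=0.24; OR[min(1, a+b)] → w = 0.71
R3: short=0.62, medium=0.24; OR[min(1, a+b)] → w = 0.86
R4: none=0.69, long=0.55, light=0.76; AND[max(0, a+b−1)] → w = 0.00
Rules with consequent 'fast': {R1, R2} → strengths 0.00, 0.71
Aggregate via t-conorm [min(1, a+b)]: 0.71

0.71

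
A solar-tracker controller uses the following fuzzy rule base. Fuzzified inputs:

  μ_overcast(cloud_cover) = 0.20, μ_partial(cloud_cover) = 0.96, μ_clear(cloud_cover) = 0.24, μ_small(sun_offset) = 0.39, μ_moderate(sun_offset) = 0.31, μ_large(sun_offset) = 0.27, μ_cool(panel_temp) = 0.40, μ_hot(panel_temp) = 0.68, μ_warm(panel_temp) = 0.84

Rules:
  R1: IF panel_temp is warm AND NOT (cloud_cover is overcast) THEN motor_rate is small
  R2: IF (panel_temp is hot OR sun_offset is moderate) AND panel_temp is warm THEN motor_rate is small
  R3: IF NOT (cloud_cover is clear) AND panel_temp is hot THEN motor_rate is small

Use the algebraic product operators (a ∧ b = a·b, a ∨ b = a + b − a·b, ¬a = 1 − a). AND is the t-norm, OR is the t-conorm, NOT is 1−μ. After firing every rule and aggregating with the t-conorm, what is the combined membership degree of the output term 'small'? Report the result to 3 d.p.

0.945

R1: warm=0.84, ¬overcast=1−0.20=0.80; AND[a·b] → w = 0.6720
R2: (hot=0.68 OR moderate=0.31) = 0.7792; AND[a·b] with warm=0.84 → w = 0.6545
R3: ¬clear=1−0.24=0.76, hot=0.68; AND[a·b] → w = 0.5168
Rules with consequent 'small': {R1, R2, R3} → strengths 0.6720, 0.6545, 0.5168
Aggregate via t-conorm [a + b − a·b]: 0.9452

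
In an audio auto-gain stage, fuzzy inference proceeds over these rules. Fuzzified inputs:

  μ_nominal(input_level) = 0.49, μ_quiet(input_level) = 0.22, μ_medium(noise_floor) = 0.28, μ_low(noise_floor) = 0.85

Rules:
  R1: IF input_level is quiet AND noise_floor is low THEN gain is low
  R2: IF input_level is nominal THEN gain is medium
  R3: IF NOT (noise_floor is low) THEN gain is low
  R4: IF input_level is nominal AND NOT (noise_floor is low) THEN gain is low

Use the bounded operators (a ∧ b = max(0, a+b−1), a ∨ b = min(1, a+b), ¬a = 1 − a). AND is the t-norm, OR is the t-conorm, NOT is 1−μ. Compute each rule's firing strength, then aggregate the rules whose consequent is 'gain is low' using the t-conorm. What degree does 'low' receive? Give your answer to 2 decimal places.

0.22

R1: quiet=0.22, low=0.85; AND[max(0, a+b−1)] → w = 0.07
R2: nominal=0.49 → w = 0.49
R3: ¬low=1−0.85=0.15 → w = 0.15
R4: nominal=0.49, ¬low=1−0.85=0.15; AND[max(0, a+b−1)] → w = 0.00
Rules with consequent 'low': {R1, R3, R4} → strengths 0.07, 0.15, 0.00
Aggregate via t-conorm [min(1, a+b)]: 0.22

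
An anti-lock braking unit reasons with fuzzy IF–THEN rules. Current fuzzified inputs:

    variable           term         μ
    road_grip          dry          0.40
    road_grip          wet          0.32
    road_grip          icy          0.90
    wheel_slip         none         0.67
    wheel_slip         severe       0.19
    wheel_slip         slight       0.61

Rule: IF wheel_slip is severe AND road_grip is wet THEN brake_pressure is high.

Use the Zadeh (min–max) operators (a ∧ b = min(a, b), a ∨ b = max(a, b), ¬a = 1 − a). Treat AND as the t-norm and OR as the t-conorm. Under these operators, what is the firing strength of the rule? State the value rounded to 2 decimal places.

0.19

firing strength: severe=0.19, wet=0.32; AND[min(a, b)] → w = 0.19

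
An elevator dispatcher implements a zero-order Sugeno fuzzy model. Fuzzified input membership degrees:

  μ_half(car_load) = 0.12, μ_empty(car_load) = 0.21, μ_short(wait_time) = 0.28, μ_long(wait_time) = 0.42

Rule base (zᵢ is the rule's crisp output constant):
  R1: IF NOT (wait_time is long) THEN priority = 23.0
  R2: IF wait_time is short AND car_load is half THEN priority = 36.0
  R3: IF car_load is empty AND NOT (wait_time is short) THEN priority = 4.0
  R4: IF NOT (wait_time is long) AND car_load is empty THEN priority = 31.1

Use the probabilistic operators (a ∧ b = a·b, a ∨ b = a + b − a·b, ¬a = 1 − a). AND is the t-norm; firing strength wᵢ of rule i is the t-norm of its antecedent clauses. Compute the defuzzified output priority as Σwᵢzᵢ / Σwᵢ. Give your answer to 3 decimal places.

R1 (z=23.0): ¬long=1−0.42=0.58 → w = 0.5800
R2 (z=36.0): short=0.28, half=0.12; AND[a·b] → w = 0.0336
R3 (z=4.0): empty=0.21, ¬short=1−0.28=0.72; AND[a·b] → w = 0.1512
R4 (z=31.1): ¬long=1−0.42=0.58, empty=0.21; AND[a·b] → w = 0.1218
Weighted average = (0.5800·23.0 + 0.0336·36.0 + 0.1512·4.0 + 0.1218·31.1) / (0.5800 + 0.0336 + 0.1512 + 0.1218)
  = 18.9424 / 0.8866 = 21.365

21.365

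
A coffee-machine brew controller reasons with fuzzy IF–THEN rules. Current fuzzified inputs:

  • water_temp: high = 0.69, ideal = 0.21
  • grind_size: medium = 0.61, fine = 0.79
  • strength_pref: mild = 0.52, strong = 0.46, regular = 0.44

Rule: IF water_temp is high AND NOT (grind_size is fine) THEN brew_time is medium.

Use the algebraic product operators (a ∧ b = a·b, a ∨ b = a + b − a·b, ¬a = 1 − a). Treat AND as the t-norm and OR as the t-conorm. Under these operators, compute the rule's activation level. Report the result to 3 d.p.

firing strength: high=0.69, ¬fine=1−0.79=0.21; AND[a·b] → w = 0.1449

0.145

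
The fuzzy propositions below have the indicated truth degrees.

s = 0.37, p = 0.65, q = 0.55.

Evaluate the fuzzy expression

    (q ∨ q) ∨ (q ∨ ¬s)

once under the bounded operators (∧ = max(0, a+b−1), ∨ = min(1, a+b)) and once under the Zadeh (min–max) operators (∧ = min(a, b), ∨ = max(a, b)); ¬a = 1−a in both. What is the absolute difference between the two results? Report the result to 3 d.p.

0.370

Under bounded:
  q ∨ q = min(1, a+b) on (0.55, 0.55) = 1.00
  ¬s = 1 − 0.37 = 0.63
  q ∨ ¬s = min(1, a+b) on (0.55, 0.63) = 1.00
  (q ∨ q) ∨ (q ∨ ¬s) = min(1, a+b) on (1.00, 1.00) = 1.00
  → value = 1.0000
Under Zadeh (min–max):
  q ∨ q = max(a, b) on (0.55, 0.55) = 0.55
  ¬s = 1 − 0.37 = 0.63
  q ∨ ¬s = max(a, b) on (0.55, 0.63) = 0.63
  (q ∨ q) ∨ (q ∨ ¬s) = max(a, b) on (0.55, 0.63) = 0.63
  → value = 0.6300
|1.0000 − 0.6300| = 0.370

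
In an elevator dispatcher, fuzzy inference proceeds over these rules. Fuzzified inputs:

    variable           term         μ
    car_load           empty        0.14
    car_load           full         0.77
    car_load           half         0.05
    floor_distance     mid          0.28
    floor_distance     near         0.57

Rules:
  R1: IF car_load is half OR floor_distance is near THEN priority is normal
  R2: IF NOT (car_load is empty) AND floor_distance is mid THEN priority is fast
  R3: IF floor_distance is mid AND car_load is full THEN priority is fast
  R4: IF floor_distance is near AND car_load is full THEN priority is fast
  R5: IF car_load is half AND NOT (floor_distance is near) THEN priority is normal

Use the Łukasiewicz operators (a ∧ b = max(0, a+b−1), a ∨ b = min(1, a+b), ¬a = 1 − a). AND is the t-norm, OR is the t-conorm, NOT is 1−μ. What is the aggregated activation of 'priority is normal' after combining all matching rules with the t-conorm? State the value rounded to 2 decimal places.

0.62

R1: half=0.05, near=0.57; OR[min(1, a+b)] → w = 0.62
R2: ¬empty=1−0.14=0.86, mid=0.28; AND[max(0, a+b−1)] → w = 0.14
R3: mid=0.28, full=0.77; AND[max(0, a+b−1)] → w = 0.05
R4: near=0.57, full=0.77; AND[max(0, a+b−1)] → w = 0.34
R5: half=0.05, ¬near=1−0.57=0.43; AND[max(0, a+b−1)] → w = 0.00
Rules with consequent 'normal': {R1, R5} → strengths 0.62, 0.00
Aggregate via t-conorm [min(1, a+b)]: 0.62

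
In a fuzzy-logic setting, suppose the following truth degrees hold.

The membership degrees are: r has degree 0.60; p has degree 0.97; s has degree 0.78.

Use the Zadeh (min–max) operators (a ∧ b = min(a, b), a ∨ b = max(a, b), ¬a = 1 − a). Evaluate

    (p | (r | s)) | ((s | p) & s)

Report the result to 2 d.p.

0.97

r | s = max(a, b) on (0.60, 0.78) = 0.78
p | (r | s) = max(a, b) on (0.97, 0.78) = 0.97
s | p = max(a, b) on (0.78, 0.97) = 0.97
(s | p) & s = min(a, b) on (0.97, 0.78) = 0.78
(p | (r | s)) | ((s | p) & s) = max(a, b) on (0.97, 0.78) = 0.97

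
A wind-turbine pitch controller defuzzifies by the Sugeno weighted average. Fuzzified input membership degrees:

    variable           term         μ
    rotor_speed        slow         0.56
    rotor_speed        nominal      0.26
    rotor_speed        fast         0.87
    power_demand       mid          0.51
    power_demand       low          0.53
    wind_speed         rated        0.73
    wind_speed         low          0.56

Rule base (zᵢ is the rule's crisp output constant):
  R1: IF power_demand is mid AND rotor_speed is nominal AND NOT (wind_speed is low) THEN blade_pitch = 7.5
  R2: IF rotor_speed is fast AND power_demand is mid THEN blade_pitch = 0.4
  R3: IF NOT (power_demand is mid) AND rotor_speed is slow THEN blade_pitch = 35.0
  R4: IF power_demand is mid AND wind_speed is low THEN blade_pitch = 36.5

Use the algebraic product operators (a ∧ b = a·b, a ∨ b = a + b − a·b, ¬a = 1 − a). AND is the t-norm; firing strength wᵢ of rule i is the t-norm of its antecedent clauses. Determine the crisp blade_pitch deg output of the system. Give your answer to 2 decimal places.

R1 (z=7.5): mid=0.51, nominal=0.26, ¬low=1−0.56=0.44; AND[a·b] → w = 0.0583
R2 (z=0.4): fast=0.87, mid=0.51; AND[a·b] → w = 0.4437
R3 (z=35.0): ¬mid=1−0.51=0.49, slow=0.56; AND[a·b] → w = 0.2744
R4 (z=36.5): mid=0.51, low=0.56; AND[a·b] → w = 0.2856
Weighted average = (0.0583·7.5 + 0.4437·0.4 + 0.2744·35.0 + 0.2856·36.5) / (0.0583 + 0.4437 + 0.2744 + 0.2856)
  = 20.6435 / 1.0620 = 19.44

19.44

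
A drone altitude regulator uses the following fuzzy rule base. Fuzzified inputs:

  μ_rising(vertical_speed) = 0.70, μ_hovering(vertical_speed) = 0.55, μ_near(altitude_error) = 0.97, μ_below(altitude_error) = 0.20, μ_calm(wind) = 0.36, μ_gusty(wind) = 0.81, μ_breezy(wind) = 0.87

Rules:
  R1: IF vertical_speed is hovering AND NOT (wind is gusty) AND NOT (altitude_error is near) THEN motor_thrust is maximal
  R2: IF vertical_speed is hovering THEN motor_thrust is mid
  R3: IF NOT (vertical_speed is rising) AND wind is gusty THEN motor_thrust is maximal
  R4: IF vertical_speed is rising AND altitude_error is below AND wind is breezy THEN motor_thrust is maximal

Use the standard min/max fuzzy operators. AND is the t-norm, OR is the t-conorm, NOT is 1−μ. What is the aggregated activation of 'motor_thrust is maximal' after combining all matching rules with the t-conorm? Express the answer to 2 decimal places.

0.30

R1: hovering=0.55, ¬gusty=1−0.81=0.19, ¬near=1−0.97=0.03; AND[min(a, b)] → w = 0.03
R2: hovering=0.55 → w = 0.55
R3: ¬rising=1−0.70=0.30, gusty=0.81; AND[min(a, b)] → w = 0.30
R4: rising=0.70, below=0.20, breezy=0.87; AND[min(a, b)] → w = 0.20
Rules with consequent 'maximal': {R1, R3, R4} → strengths 0.03, 0.30, 0.20
Aggregate via t-conorm [max(a, b)]: 0.30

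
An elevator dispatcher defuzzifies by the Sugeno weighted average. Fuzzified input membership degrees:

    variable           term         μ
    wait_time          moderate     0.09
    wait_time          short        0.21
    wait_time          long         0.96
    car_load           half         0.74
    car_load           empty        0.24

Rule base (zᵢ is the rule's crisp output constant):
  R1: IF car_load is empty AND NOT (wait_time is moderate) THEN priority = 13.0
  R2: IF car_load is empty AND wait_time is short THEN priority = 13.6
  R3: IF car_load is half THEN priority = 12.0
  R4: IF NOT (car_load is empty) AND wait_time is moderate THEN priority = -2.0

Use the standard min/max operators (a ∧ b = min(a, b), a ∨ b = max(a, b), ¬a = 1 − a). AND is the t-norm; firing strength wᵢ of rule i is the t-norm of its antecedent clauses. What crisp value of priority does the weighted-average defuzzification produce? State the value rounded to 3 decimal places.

R1 (z=13.0): empty=0.24, ¬moderate=1−0.09=0.91; AND[min(a, b)] → w = 0.24
R2 (z=13.6): empty=0.24, short=0.21; AND[min(a, b)] → w = 0.21
R3 (z=12.0): half=0.74 → w = 0.74
R4 (z=-2.0): ¬empty=1−0.24=0.76, moderate=0.09; AND[min(a, b)] → w = 0.09
Weighted average = (0.24·13.0 + 0.21·13.6 + 0.74·12.0 + 0.09·-2.0) / (0.24 + 0.21 + 0.74 + 0.09)
  = 14.6760 / 1.2800 = 11.466

11.466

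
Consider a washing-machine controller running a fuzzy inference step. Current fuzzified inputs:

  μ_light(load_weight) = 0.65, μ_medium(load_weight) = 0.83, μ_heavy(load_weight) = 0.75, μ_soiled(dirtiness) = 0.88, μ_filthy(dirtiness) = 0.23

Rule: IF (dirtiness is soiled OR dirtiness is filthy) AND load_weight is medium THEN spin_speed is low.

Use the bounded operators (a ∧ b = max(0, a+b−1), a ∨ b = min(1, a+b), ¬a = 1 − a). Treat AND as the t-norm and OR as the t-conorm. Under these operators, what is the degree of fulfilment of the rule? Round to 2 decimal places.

0.83

firing strength: (soiled=0.88 OR filthy=0.23) = 1.00; AND[max(0, a+b−1)] with medium=0.83 → w = 0.83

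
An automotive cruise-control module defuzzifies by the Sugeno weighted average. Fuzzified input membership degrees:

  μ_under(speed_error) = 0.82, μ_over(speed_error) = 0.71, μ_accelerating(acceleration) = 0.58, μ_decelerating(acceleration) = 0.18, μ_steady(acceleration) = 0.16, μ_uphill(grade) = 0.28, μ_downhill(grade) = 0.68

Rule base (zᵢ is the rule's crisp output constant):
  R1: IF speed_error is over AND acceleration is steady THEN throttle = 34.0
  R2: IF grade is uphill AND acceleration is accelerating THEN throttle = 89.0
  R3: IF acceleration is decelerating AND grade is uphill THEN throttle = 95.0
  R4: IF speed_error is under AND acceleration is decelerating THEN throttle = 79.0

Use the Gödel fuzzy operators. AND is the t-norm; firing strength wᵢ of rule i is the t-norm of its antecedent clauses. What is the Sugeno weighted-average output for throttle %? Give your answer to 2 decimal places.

R1 (z=34.0): over=0.71, steady=0.16; AND[min(a, b)] → w = 0.16
R2 (z=89.0): uphill=0.28, accelerating=0.58; AND[min(a, b)] → w = 0.28
R3 (z=95.0): decelerating=0.18, uphill=0.28; AND[min(a, b)] → w = 0.18
R4 (z=79.0): under=0.82, decelerating=0.18; AND[min(a, b)] → w = 0.18
Weighted average = (0.16·34.0 + 0.28·89.0 + 0.18·95.0 + 0.18·79.0) / (0.16 + 0.28 + 0.18 + 0.18)
  = 61.6800 / 0.8000 = 77.10

77.10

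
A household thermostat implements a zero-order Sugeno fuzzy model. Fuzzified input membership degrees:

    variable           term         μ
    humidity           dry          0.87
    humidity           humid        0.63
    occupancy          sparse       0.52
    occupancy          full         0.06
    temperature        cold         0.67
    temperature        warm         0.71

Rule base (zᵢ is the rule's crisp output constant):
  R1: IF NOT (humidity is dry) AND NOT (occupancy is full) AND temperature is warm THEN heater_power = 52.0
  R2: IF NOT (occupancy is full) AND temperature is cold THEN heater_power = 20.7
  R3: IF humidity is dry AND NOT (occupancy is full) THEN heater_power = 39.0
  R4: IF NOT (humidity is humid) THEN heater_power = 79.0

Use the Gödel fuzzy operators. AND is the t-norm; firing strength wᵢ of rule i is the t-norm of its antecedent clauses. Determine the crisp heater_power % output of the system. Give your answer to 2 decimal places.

41.07

R1 (z=52.0): ¬dry=1−0.87=0.13, ¬full=1−0.06=0.94, warm=0.71; AND[min(a, b)] → w = 0.13
R2 (z=20.7): ¬full=1−0.06=0.94, cold=0.67; AND[min(a, b)] → w = 0.67
R3 (z=39.0): dry=0.87, ¬full=1−0.06=0.94; AND[min(a, b)] → w = 0.87
R4 (z=79.0): ¬humid=1−0.63=0.37 → w = 0.37
Weighted average = (0.13·52.0 + 0.67·20.7 + 0.87·39.0 + 0.37·79.0) / (0.13 + 0.67 + 0.87 + 0.37)
  = 83.7890 / 2.0400 = 41.07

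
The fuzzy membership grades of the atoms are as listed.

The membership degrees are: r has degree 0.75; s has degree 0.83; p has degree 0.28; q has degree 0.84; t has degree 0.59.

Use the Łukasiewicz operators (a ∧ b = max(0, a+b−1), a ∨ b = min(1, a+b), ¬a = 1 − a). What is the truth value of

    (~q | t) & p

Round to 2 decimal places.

~q = 1 − 0.84 = 0.16
~q | t = min(1, a+b) on (0.16, 0.59) = 0.75
(~q | t) & p = max(0, a+b−1) on (0.75, 0.28) = 0.03

0.03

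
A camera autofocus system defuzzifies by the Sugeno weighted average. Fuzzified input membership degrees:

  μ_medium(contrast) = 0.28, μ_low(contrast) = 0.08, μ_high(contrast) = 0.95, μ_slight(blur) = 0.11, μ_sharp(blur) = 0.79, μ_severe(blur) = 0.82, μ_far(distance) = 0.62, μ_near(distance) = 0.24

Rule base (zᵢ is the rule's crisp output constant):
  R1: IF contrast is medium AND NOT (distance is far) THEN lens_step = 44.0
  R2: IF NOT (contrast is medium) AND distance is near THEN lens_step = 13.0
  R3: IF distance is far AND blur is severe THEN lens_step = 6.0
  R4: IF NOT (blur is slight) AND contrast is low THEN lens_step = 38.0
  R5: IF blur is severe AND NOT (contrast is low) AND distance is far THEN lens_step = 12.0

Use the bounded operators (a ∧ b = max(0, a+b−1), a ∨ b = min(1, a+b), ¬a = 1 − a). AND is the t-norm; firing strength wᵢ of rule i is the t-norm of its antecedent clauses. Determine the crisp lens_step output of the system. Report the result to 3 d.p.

8.700

R1 (z=44.0): medium=0.28, ¬far=1−0.62=0.38; AND[max(0, a+b−1)] → w = 0.00
R2 (z=13.0): ¬medium=1−0.28=0.72, near=0.24; AND[max(0, a+b−1)] → w = 0.00
R3 (z=6.0): far=0.62, severe=0.82; AND[max(0, a+b−1)] → w = 0.44
R4 (z=38.0): ¬slight=1−0.11=0.89, low=0.08; AND[max(0, a+b−1)] → w = 0.00
R5 (z=12.0): severe=0.82, ¬low=1−0.08=0.92, far=0.62; AND[max(0, a+b−1)] → w = 0.36
Weighted average = (0.00·44.0 + 0.00·13.0 + 0.44·6.0 + 0.00·38.0 + 0.36·12.0) / (0.00 + 0.00 + 0.44 + 0.00 + 0.36)
  = 6.9600 / 0.8000 = 8.700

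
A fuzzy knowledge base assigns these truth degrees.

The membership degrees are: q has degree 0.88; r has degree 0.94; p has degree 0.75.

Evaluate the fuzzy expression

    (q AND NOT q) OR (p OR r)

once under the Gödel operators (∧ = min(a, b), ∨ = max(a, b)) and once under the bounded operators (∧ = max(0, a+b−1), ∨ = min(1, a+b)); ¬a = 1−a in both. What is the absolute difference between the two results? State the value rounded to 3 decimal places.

Under Gödel:
  NOT q = 1 − 0.88 = 0.12
  q AND NOT q = min(a, b) on (0.88, 0.12) = 0.12
  p OR r = max(a, b) on (0.75, 0.94) = 0.94
  (q AND NOT q) OR (p OR r) = max(a, b) on (0.12, 0.94) = 0.94
  → value = 0.9400
Under bounded:
  NOT q = 1 − 0.88 = 0.12
  q AND NOT q = max(0, a+b−1) on (0.88, 0.12) = 0.00
  p OR r = min(1, a+b) on (0.75, 0.94) = 1.00
  (q AND NOT q) OR (p OR r) = min(1, a+b) on (0.00, 1.00) = 1.00
  → value = 1.0000
|0.9400 − 1.0000| = 0.060

0.060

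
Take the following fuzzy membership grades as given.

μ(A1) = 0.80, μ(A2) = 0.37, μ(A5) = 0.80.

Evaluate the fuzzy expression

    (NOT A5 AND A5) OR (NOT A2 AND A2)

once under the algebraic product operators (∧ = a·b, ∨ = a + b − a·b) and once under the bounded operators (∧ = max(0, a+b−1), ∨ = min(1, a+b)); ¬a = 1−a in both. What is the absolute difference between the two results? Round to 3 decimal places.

0.356

Under algebraic product:
  NOT A5 = 1 − 0.8000 = 0.2000
  NOT A5 AND A5 = a·b on (0.2000, 0.8000) = 0.1600
  NOT A2 = 1 − 0.3700 = 0.6300
  NOT A2 AND A2 = a·b on (0.6300, 0.3700) = 0.2331
  (NOT A5 AND A5) OR (NOT A2 AND A2) = a + b − a·b on (0.1600, 0.2331) = 0.3558
  → value = 0.3558
Under bounded:
  NOT A5 = 1 − 0.80 = 0.20
  NOT A5 AND A5 = max(0, a+b−1) on (0.20, 0.80) = 0.00
  NOT A2 = 1 − 0.37 = 0.63
  NOT A2 AND A2 = max(0, a+b−1) on (0.63, 0.37) = 0.00
  (NOT A5 AND A5) OR (NOT A2 AND A2) = min(1, a+b) on (0.00, 0.00) = 0.00
  → value = 0.0000
|0.3558 − 0.0000| = 0.356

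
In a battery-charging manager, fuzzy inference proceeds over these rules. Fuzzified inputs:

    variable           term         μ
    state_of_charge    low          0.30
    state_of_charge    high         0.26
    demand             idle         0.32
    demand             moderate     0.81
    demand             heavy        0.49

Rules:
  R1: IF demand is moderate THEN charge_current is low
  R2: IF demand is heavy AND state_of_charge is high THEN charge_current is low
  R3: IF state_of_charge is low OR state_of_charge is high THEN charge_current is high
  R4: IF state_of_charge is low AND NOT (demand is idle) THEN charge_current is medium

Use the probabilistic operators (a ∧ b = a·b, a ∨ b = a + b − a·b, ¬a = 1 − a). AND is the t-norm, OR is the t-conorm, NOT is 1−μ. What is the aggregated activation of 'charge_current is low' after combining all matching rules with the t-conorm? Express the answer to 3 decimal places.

R1: moderate=0.81 → w = 0.8100
R2: heavy=0.49, high=0.26; AND[a·b] → w = 0.1274
R3: low=0.30, high=0.26; OR[a + b − a·b] → w = 0.4820
R4: low=0.30, ¬idle=1−0.32=0.68; AND[a·b] → w = 0.2040
Rules with consequent 'low': {R1, R2} → strengths 0.8100, 0.1274
Aggregate via t-conorm [a + b − a·b]: 0.8342

0.834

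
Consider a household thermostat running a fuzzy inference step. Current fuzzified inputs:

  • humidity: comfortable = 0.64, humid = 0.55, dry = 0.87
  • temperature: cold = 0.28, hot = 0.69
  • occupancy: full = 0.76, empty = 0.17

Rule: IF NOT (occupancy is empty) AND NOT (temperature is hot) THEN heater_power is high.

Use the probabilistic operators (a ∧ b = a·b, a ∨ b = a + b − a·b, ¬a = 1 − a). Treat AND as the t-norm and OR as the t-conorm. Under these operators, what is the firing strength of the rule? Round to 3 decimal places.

0.257

firing strength: ¬empty=1−0.17=0.83, ¬hot=1−0.69=0.31; AND[a·b] → w = 0.2573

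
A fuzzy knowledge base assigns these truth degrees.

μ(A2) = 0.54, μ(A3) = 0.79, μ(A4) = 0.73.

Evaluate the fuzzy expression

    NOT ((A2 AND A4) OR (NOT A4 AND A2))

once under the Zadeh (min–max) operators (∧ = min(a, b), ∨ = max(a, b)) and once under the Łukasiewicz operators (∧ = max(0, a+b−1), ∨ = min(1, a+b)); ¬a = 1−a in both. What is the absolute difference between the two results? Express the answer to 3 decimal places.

Under Zadeh (min–max):
  A2 AND A4 = min(a, b) on (0.54, 0.73) = 0.54
  NOT A4 = 1 − 0.73 = 0.27
  NOT A4 AND A2 = min(a, b) on (0.27, 0.54) = 0.27
  (A2 AND A4) OR (NOT A4 AND A2) = max(a, b) on (0.54, 0.27) = 0.54
  NOT ((A2 AND A4) OR (NOT A4 AND A2)) = 1 − 0.54 = 0.46
  → value = 0.4600
Under Łukasiewicz:
  A2 AND A4 = max(0, a+b−1) on (0.54, 0.73) = 0.27
  NOT A4 = 1 − 0.73 = 0.27
  NOT A4 AND A2 = max(0, a+b−1) on (0.27, 0.54) = 0.00
  (A2 AND A4) OR (NOT A4 AND A2) = min(1, a+b) on (0.27, 0.00) = 0.27
  NOT ((A2 AND A4) OR (NOT A4 AND A2)) = 1 − 0.27 = 0.73
  → value = 0.7300
|0.4600 − 0.7300| = 0.270

0.270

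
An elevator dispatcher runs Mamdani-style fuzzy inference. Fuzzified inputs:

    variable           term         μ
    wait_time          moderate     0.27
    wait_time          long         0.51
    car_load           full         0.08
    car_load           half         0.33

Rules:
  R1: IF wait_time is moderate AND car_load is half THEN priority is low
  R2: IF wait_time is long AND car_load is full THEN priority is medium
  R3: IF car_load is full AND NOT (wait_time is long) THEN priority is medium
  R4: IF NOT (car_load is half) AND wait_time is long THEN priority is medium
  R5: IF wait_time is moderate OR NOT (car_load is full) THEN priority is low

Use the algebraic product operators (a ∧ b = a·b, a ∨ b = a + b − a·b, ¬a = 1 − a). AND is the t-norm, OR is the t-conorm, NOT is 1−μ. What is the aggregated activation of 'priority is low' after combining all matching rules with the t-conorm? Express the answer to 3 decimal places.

R1: moderate=0.27, half=0.33; AND[a·b] → w = 0.0891
R2: long=0.51, full=0.08; AND[a·b] → w = 0.0408
R3: full=0.08, ¬long=1−0.51=0.49; AND[a·b] → w = 0.0392
R4: ¬half=1−0.33=0.67, long=0.51; AND[a·b] → w = 0.3417
R5: moderate=0.27, ¬full=1−0.08=0.92; OR[a + b − a·b] → w = 0.9416
Rules with consequent 'low': {R1, R5} → strengths 0.0891, 0.9416
Aggregate via t-conorm [a + b − a·b]: 0.9468

0.947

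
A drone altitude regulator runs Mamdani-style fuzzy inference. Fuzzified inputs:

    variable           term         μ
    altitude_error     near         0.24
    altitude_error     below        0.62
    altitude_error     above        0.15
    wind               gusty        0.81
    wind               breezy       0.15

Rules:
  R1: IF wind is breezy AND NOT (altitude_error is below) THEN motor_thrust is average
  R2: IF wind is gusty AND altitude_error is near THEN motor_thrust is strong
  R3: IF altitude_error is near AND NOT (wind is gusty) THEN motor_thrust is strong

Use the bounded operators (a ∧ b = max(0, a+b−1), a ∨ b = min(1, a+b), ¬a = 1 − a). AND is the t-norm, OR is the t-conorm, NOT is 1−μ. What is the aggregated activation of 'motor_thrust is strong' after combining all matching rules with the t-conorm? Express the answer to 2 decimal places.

R1: breezy=0.15, ¬below=1−0.62=0.38; AND[max(0, a+b−1)] → w = 0.00
R2: gusty=0.81, near=0.24; AND[max(0, a+b−1)] → w = 0.05
R3: near=0.24, ¬gusty=1−0.81=0.19; AND[max(0, a+b−1)] → w = 0.00
Rules with consequent 'strong': {R2, R3} → strengths 0.05, 0.00
Aggregate via t-conorm [min(1, a+b)]: 0.05

0.05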